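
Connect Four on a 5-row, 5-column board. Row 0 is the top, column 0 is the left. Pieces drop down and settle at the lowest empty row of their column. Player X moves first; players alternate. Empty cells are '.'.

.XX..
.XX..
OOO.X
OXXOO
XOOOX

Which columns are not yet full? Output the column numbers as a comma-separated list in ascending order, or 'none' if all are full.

Answer: 0,3,4

Derivation:
col 0: top cell = '.' → open
col 1: top cell = 'X' → FULL
col 2: top cell = 'X' → FULL
col 3: top cell = '.' → open
col 4: top cell = '.' → open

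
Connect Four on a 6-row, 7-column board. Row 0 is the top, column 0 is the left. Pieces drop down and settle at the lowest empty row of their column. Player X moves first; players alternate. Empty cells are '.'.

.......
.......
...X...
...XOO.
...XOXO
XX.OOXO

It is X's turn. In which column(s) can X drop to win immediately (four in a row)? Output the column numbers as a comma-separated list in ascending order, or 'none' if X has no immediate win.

Answer: 3

Derivation:
col 0: drop X → no win
col 1: drop X → no win
col 2: drop X → no win
col 3: drop X → WIN!
col 4: drop X → no win
col 5: drop X → no win
col 6: drop X → no win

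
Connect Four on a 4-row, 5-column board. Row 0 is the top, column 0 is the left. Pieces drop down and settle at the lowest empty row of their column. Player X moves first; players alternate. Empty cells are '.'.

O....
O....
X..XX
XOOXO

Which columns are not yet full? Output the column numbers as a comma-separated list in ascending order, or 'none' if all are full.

Answer: 1,2,3,4

Derivation:
col 0: top cell = 'O' → FULL
col 1: top cell = '.' → open
col 2: top cell = '.' → open
col 3: top cell = '.' → open
col 4: top cell = '.' → open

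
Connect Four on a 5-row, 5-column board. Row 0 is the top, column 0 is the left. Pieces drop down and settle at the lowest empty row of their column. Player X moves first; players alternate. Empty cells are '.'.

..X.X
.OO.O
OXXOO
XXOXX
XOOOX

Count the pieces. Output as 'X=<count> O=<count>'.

X=10 O=10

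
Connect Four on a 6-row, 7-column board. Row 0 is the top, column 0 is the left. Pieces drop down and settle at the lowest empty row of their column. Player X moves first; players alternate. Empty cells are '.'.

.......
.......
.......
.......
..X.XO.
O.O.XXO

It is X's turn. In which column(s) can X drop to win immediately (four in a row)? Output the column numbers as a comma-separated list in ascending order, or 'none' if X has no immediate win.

Answer: none

Derivation:
col 0: drop X → no win
col 1: drop X → no win
col 2: drop X → no win
col 3: drop X → no win
col 4: drop X → no win
col 5: drop X → no win
col 6: drop X → no win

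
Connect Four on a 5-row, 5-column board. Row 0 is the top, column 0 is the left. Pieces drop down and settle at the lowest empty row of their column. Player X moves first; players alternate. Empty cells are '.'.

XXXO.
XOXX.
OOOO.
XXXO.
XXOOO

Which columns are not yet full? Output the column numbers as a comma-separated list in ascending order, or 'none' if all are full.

col 0: top cell = 'X' → FULL
col 1: top cell = 'X' → FULL
col 2: top cell = 'X' → FULL
col 3: top cell = 'O' → FULL
col 4: top cell = '.' → open

Answer: 4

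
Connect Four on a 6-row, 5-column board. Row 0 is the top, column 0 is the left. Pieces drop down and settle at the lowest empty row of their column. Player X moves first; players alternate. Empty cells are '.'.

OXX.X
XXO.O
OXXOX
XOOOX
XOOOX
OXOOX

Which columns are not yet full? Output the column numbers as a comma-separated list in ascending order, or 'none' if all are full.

Answer: 3

Derivation:
col 0: top cell = 'O' → FULL
col 1: top cell = 'X' → FULL
col 2: top cell = 'X' → FULL
col 3: top cell = '.' → open
col 4: top cell = 'X' → FULL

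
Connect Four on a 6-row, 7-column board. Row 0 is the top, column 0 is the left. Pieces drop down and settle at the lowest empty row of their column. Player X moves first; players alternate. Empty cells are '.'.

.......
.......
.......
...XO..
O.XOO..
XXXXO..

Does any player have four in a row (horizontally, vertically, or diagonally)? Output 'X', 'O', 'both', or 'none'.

X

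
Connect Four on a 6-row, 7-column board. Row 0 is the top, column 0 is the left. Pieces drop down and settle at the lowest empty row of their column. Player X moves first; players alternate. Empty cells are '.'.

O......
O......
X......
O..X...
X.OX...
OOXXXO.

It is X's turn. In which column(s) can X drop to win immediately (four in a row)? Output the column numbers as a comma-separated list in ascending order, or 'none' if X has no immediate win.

col 1: drop X → no win
col 2: drop X → no win
col 3: drop X → WIN!
col 4: drop X → no win
col 5: drop X → no win
col 6: drop X → no win

Answer: 3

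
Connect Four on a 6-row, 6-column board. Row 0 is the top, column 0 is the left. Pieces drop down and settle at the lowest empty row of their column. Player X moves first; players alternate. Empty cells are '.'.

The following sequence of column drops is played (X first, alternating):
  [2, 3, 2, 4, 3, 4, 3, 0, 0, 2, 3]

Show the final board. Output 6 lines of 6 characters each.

Move 1: X drops in col 2, lands at row 5
Move 2: O drops in col 3, lands at row 5
Move 3: X drops in col 2, lands at row 4
Move 4: O drops in col 4, lands at row 5
Move 5: X drops in col 3, lands at row 4
Move 6: O drops in col 4, lands at row 4
Move 7: X drops in col 3, lands at row 3
Move 8: O drops in col 0, lands at row 5
Move 9: X drops in col 0, lands at row 4
Move 10: O drops in col 2, lands at row 3
Move 11: X drops in col 3, lands at row 2

Answer: ......
......
...X..
..OX..
X.XXO.
O.XOO.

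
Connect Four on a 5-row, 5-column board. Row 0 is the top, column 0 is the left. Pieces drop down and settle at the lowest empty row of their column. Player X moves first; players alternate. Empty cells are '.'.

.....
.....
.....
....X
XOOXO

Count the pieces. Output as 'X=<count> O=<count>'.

X=3 O=3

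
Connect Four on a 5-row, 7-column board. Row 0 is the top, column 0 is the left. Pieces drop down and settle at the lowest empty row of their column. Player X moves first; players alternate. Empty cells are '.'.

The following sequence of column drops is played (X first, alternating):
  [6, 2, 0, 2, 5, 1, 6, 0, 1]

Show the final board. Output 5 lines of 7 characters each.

Move 1: X drops in col 6, lands at row 4
Move 2: O drops in col 2, lands at row 4
Move 3: X drops in col 0, lands at row 4
Move 4: O drops in col 2, lands at row 3
Move 5: X drops in col 5, lands at row 4
Move 6: O drops in col 1, lands at row 4
Move 7: X drops in col 6, lands at row 3
Move 8: O drops in col 0, lands at row 3
Move 9: X drops in col 1, lands at row 3

Answer: .......
.......
.......
OXO...X
XOO..XX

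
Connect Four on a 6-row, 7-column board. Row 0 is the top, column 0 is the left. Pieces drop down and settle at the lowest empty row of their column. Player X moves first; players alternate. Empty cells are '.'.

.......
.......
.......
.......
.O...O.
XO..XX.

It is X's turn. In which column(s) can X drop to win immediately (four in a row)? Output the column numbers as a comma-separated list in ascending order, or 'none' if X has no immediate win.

col 0: drop X → no win
col 1: drop X → no win
col 2: drop X → no win
col 3: drop X → no win
col 4: drop X → no win
col 5: drop X → no win
col 6: drop X → no win

Answer: none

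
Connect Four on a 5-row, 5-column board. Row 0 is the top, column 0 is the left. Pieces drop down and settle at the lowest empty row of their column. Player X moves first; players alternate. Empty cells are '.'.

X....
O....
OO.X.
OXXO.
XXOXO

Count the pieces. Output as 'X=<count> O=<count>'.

X=7 O=7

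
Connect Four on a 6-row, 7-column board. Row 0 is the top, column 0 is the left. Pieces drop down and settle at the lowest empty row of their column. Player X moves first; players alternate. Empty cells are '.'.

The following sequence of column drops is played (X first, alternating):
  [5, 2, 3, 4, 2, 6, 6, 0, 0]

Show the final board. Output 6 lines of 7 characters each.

Answer: .......
.......
.......
.......
X.X...X
O.OXOXO

Derivation:
Move 1: X drops in col 5, lands at row 5
Move 2: O drops in col 2, lands at row 5
Move 3: X drops in col 3, lands at row 5
Move 4: O drops in col 4, lands at row 5
Move 5: X drops in col 2, lands at row 4
Move 6: O drops in col 6, lands at row 5
Move 7: X drops in col 6, lands at row 4
Move 8: O drops in col 0, lands at row 5
Move 9: X drops in col 0, lands at row 4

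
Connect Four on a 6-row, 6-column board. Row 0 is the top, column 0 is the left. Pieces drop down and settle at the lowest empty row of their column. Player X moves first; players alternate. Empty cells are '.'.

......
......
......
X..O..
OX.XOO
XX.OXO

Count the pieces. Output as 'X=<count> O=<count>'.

X=6 O=6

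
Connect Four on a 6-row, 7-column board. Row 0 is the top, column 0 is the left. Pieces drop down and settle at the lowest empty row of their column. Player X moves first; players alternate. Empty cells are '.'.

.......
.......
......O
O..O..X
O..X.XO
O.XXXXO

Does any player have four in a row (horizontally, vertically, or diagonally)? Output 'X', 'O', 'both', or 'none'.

X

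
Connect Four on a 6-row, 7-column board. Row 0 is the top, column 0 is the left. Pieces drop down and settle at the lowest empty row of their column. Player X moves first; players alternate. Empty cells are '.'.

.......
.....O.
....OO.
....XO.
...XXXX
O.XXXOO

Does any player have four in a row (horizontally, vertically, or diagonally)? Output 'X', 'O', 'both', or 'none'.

X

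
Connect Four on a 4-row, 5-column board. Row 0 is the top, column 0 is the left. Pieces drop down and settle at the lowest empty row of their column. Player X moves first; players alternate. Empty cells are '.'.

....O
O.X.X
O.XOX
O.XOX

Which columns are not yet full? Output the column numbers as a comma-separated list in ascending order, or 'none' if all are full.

col 0: top cell = '.' → open
col 1: top cell = '.' → open
col 2: top cell = '.' → open
col 3: top cell = '.' → open
col 4: top cell = 'O' → FULL

Answer: 0,1,2,3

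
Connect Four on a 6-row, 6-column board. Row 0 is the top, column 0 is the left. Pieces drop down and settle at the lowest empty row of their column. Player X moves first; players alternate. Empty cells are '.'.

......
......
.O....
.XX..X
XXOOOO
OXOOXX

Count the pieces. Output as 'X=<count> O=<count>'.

X=8 O=8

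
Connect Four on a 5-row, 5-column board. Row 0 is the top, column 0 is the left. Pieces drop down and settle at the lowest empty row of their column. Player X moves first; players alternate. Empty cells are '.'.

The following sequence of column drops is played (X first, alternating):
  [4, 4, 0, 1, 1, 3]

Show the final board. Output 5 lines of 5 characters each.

Answer: .....
.....
.....
.X..O
XO.OX

Derivation:
Move 1: X drops in col 4, lands at row 4
Move 2: O drops in col 4, lands at row 3
Move 3: X drops in col 0, lands at row 4
Move 4: O drops in col 1, lands at row 4
Move 5: X drops in col 1, lands at row 3
Move 6: O drops in col 3, lands at row 4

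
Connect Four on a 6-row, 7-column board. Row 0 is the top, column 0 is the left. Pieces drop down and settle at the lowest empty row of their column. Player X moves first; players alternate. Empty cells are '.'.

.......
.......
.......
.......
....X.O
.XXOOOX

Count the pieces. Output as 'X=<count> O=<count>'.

X=4 O=4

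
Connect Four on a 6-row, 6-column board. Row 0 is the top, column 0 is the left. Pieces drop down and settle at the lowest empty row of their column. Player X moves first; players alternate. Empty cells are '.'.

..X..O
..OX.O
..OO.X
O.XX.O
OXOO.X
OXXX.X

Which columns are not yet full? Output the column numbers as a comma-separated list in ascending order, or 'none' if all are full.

col 0: top cell = '.' → open
col 1: top cell = '.' → open
col 2: top cell = 'X' → FULL
col 3: top cell = '.' → open
col 4: top cell = '.' → open
col 5: top cell = 'O' → FULL

Answer: 0,1,3,4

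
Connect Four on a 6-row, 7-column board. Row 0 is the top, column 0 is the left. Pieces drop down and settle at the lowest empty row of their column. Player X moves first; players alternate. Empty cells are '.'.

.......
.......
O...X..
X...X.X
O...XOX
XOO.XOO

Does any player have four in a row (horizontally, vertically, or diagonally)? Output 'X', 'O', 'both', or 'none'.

X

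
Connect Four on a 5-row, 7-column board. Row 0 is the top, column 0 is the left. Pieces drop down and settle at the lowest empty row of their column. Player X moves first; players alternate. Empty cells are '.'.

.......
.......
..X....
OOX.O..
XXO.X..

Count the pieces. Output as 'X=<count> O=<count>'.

X=5 O=4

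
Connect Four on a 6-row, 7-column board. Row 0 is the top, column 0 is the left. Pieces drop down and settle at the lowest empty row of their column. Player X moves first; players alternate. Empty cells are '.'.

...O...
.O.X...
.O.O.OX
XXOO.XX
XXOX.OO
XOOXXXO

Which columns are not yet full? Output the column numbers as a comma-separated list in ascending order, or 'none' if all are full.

Answer: 0,1,2,4,5,6

Derivation:
col 0: top cell = '.' → open
col 1: top cell = '.' → open
col 2: top cell = '.' → open
col 3: top cell = 'O' → FULL
col 4: top cell = '.' → open
col 5: top cell = '.' → open
col 6: top cell = '.' → open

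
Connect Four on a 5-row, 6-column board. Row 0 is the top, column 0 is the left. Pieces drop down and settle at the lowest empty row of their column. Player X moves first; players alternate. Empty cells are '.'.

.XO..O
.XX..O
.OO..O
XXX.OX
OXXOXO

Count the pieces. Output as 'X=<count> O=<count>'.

X=10 O=10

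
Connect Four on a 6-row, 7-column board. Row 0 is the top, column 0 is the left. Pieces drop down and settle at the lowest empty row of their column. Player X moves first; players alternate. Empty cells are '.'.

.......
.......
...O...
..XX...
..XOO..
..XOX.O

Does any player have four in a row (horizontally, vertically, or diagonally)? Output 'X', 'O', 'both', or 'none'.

none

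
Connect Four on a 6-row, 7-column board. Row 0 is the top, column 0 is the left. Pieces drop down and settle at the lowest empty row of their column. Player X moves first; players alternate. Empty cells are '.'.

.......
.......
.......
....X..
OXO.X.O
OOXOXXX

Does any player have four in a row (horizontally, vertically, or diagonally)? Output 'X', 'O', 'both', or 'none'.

none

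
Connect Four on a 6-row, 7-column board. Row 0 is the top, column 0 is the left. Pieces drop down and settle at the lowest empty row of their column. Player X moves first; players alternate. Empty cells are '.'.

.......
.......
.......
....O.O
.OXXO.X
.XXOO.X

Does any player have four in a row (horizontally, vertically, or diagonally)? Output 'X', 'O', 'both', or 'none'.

none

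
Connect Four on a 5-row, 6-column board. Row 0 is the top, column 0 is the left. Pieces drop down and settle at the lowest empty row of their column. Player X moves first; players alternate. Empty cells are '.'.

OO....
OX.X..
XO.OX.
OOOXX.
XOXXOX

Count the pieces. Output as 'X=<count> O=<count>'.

X=10 O=10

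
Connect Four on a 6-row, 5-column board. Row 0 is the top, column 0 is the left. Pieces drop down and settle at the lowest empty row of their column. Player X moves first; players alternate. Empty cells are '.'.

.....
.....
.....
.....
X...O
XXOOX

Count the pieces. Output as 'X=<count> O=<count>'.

X=4 O=3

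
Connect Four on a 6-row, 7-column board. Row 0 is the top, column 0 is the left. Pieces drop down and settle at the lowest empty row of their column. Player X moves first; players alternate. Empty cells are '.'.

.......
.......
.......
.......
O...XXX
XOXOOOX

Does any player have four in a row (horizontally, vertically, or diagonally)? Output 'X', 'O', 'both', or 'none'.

none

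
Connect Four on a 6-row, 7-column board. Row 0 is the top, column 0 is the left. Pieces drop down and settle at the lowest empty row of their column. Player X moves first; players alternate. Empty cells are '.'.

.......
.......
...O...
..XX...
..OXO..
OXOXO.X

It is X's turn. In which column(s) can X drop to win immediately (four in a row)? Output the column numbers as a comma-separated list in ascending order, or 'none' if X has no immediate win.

Answer: none

Derivation:
col 0: drop X → no win
col 1: drop X → no win
col 2: drop X → no win
col 3: drop X → no win
col 4: drop X → no win
col 5: drop X → no win
col 6: drop X → no win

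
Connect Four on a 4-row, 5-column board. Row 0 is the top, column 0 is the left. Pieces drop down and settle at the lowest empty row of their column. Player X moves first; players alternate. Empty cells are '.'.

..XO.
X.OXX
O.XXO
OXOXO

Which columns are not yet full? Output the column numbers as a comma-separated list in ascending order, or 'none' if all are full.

Answer: 0,1,4

Derivation:
col 0: top cell = '.' → open
col 1: top cell = '.' → open
col 2: top cell = 'X' → FULL
col 3: top cell = 'O' → FULL
col 4: top cell = '.' → open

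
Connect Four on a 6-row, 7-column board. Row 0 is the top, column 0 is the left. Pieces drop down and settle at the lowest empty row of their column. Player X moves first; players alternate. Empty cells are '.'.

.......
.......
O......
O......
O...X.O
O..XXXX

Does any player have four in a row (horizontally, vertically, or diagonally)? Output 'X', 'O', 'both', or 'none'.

both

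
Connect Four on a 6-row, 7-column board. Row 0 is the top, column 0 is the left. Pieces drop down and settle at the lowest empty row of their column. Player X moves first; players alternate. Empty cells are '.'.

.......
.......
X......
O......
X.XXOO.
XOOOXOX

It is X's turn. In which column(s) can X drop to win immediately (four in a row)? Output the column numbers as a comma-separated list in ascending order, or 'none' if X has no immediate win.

Answer: 1

Derivation:
col 0: drop X → no win
col 1: drop X → WIN!
col 2: drop X → no win
col 3: drop X → no win
col 4: drop X → no win
col 5: drop X → no win
col 6: drop X → no win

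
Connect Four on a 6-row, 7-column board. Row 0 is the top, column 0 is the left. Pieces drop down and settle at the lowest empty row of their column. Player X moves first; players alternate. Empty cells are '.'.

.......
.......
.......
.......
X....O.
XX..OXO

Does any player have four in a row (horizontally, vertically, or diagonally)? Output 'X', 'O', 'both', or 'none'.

none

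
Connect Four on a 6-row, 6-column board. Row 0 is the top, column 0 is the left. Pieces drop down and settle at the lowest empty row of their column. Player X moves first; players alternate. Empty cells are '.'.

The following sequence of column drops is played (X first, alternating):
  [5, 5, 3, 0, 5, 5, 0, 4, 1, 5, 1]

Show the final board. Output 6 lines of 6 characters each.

Answer: ......
.....O
.....O
.....X
XX...O
OX.XOX

Derivation:
Move 1: X drops in col 5, lands at row 5
Move 2: O drops in col 5, lands at row 4
Move 3: X drops in col 3, lands at row 5
Move 4: O drops in col 0, lands at row 5
Move 5: X drops in col 5, lands at row 3
Move 6: O drops in col 5, lands at row 2
Move 7: X drops in col 0, lands at row 4
Move 8: O drops in col 4, lands at row 5
Move 9: X drops in col 1, lands at row 5
Move 10: O drops in col 5, lands at row 1
Move 11: X drops in col 1, lands at row 4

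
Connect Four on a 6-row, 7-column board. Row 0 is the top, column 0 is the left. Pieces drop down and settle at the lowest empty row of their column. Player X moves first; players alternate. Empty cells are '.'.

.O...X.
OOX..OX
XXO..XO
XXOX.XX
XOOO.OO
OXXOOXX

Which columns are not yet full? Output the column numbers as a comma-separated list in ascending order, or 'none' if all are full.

col 0: top cell = '.' → open
col 1: top cell = 'O' → FULL
col 2: top cell = '.' → open
col 3: top cell = '.' → open
col 4: top cell = '.' → open
col 5: top cell = 'X' → FULL
col 6: top cell = '.' → open

Answer: 0,2,3,4,6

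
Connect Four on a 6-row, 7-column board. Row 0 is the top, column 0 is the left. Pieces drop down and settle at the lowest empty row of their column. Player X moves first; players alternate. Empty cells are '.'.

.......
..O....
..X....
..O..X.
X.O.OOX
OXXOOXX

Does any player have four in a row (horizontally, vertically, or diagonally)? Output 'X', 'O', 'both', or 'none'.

none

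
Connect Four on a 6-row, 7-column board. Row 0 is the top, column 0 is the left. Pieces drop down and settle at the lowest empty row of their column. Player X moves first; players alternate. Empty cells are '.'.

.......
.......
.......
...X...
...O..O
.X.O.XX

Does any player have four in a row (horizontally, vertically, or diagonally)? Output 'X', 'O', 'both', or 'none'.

none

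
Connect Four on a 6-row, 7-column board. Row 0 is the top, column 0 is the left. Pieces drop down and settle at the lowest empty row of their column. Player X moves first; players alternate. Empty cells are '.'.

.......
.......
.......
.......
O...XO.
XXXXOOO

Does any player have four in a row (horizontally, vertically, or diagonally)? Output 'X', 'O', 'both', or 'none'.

X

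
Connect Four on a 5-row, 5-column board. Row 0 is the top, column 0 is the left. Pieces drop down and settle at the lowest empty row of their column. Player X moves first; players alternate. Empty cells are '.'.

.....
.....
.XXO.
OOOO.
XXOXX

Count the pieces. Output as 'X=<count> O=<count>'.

X=6 O=6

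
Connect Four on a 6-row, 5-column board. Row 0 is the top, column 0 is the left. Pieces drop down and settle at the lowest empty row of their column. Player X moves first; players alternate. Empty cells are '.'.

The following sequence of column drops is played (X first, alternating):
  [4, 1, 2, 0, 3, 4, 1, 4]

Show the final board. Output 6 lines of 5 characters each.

Answer: .....
.....
.....
....O
.X..O
OOXXX

Derivation:
Move 1: X drops in col 4, lands at row 5
Move 2: O drops in col 1, lands at row 5
Move 3: X drops in col 2, lands at row 5
Move 4: O drops in col 0, lands at row 5
Move 5: X drops in col 3, lands at row 5
Move 6: O drops in col 4, lands at row 4
Move 7: X drops in col 1, lands at row 4
Move 8: O drops in col 4, lands at row 3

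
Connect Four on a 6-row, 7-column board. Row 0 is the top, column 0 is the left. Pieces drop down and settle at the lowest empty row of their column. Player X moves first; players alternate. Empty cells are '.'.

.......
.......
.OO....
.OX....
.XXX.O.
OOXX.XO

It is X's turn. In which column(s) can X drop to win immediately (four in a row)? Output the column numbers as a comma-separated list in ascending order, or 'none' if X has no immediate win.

Answer: 0,4

Derivation:
col 0: drop X → WIN!
col 1: drop X → no win
col 2: drop X → no win
col 3: drop X → no win
col 4: drop X → WIN!
col 5: drop X → no win
col 6: drop X → no win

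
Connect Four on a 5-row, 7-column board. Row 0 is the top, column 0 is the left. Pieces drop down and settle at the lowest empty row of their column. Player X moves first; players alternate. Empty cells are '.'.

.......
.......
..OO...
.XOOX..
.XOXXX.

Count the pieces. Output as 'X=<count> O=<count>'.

X=6 O=5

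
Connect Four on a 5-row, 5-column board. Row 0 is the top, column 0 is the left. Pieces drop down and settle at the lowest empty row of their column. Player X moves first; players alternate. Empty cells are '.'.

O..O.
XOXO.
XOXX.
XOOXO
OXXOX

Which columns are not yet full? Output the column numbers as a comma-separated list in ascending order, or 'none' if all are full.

Answer: 1,2,4

Derivation:
col 0: top cell = 'O' → FULL
col 1: top cell = '.' → open
col 2: top cell = '.' → open
col 3: top cell = 'O' → FULL
col 4: top cell = '.' → open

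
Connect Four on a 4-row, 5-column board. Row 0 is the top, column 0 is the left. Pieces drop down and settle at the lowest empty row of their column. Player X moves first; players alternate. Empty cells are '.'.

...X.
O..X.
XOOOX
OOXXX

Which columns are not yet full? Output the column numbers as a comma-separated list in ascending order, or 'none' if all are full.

Answer: 0,1,2,4

Derivation:
col 0: top cell = '.' → open
col 1: top cell = '.' → open
col 2: top cell = '.' → open
col 3: top cell = 'X' → FULL
col 4: top cell = '.' → open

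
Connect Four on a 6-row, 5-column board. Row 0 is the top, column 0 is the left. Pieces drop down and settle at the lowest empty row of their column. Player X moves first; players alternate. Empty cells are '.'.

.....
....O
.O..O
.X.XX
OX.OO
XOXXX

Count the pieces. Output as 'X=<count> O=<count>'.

X=8 O=7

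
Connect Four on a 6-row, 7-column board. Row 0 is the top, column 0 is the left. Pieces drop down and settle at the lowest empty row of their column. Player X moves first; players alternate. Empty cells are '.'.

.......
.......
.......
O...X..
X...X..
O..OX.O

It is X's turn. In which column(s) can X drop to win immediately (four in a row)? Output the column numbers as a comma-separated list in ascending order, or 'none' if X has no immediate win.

Answer: 4

Derivation:
col 0: drop X → no win
col 1: drop X → no win
col 2: drop X → no win
col 3: drop X → no win
col 4: drop X → WIN!
col 5: drop X → no win
col 6: drop X → no win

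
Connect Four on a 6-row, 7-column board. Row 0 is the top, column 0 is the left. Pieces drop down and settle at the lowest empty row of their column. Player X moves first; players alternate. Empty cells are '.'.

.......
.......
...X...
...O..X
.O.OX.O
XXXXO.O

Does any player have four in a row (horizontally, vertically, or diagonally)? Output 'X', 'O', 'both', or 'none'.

X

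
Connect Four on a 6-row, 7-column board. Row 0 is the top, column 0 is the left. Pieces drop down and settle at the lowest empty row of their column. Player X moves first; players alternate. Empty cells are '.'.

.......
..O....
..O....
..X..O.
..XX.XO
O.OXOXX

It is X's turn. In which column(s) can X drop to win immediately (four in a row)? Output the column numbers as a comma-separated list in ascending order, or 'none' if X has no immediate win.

Answer: 4

Derivation:
col 0: drop X → no win
col 1: drop X → no win
col 2: drop X → no win
col 3: drop X → no win
col 4: drop X → WIN!
col 5: drop X → no win
col 6: drop X → no win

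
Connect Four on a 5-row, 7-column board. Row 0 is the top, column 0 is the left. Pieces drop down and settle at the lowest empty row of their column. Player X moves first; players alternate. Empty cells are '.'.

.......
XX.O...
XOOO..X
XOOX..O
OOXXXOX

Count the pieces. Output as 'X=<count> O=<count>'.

X=10 O=10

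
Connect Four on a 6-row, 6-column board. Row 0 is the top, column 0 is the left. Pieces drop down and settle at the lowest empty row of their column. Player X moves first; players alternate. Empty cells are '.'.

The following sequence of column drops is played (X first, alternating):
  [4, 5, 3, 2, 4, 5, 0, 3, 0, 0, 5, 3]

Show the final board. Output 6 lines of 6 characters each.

Move 1: X drops in col 4, lands at row 5
Move 2: O drops in col 5, lands at row 5
Move 3: X drops in col 3, lands at row 5
Move 4: O drops in col 2, lands at row 5
Move 5: X drops in col 4, lands at row 4
Move 6: O drops in col 5, lands at row 4
Move 7: X drops in col 0, lands at row 5
Move 8: O drops in col 3, lands at row 4
Move 9: X drops in col 0, lands at row 4
Move 10: O drops in col 0, lands at row 3
Move 11: X drops in col 5, lands at row 3
Move 12: O drops in col 3, lands at row 3

Answer: ......
......
......
O..O.X
X..OXO
X.OXXO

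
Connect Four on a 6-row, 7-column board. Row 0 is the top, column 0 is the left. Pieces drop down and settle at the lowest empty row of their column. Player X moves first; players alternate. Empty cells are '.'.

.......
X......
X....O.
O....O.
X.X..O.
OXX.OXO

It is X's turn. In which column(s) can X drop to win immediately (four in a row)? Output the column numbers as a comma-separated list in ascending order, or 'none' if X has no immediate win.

Answer: none

Derivation:
col 0: drop X → no win
col 1: drop X → no win
col 2: drop X → no win
col 3: drop X → no win
col 4: drop X → no win
col 5: drop X → no win
col 6: drop X → no win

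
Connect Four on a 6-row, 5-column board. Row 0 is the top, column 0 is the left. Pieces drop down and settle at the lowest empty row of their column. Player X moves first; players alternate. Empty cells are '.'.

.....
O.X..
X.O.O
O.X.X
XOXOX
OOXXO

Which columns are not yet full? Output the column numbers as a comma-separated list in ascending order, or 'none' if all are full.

col 0: top cell = '.' → open
col 1: top cell = '.' → open
col 2: top cell = '.' → open
col 3: top cell = '.' → open
col 4: top cell = '.' → open

Answer: 0,1,2,3,4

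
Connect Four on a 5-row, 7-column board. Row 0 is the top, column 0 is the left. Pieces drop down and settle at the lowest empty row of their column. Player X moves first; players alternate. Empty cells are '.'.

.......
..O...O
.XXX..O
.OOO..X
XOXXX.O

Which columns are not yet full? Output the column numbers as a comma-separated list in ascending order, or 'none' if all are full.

Answer: 0,1,2,3,4,5,6

Derivation:
col 0: top cell = '.' → open
col 1: top cell = '.' → open
col 2: top cell = '.' → open
col 3: top cell = '.' → open
col 4: top cell = '.' → open
col 5: top cell = '.' → open
col 6: top cell = '.' → open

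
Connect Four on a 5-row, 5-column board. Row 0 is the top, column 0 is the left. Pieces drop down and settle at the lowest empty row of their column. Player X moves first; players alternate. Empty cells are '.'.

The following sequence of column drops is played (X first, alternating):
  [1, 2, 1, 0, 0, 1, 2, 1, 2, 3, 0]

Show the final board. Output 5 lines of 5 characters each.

Move 1: X drops in col 1, lands at row 4
Move 2: O drops in col 2, lands at row 4
Move 3: X drops in col 1, lands at row 3
Move 4: O drops in col 0, lands at row 4
Move 5: X drops in col 0, lands at row 3
Move 6: O drops in col 1, lands at row 2
Move 7: X drops in col 2, lands at row 3
Move 8: O drops in col 1, lands at row 1
Move 9: X drops in col 2, lands at row 2
Move 10: O drops in col 3, lands at row 4
Move 11: X drops in col 0, lands at row 2

Answer: .....
.O...
XOX..
XXX..
OXOO.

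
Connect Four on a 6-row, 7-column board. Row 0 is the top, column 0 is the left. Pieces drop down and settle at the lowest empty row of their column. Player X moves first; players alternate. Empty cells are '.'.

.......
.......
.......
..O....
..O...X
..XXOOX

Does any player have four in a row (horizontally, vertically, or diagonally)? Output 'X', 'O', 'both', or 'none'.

none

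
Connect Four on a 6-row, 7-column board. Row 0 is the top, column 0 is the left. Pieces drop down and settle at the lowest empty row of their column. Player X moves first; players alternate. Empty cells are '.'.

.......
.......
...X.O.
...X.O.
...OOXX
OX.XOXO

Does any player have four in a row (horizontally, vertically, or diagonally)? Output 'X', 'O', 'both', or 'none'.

none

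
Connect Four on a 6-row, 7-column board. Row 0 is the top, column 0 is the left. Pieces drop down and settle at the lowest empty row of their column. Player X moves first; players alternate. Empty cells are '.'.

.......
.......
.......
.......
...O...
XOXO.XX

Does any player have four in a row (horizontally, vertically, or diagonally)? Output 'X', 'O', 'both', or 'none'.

none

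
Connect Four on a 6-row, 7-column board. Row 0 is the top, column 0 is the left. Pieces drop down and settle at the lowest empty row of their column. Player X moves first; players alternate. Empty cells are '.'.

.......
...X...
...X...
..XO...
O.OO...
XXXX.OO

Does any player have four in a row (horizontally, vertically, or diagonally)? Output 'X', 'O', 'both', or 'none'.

X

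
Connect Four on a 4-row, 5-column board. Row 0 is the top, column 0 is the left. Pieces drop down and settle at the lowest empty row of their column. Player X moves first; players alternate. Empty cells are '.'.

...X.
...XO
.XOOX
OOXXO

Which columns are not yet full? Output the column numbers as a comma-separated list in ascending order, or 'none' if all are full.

col 0: top cell = '.' → open
col 1: top cell = '.' → open
col 2: top cell = '.' → open
col 3: top cell = 'X' → FULL
col 4: top cell = '.' → open

Answer: 0,1,2,4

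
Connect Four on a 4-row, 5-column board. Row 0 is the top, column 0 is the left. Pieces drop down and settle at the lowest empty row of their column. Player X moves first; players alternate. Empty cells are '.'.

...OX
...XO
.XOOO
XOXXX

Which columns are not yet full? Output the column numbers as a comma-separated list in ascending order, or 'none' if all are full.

col 0: top cell = '.' → open
col 1: top cell = '.' → open
col 2: top cell = '.' → open
col 3: top cell = 'O' → FULL
col 4: top cell = 'X' → FULL

Answer: 0,1,2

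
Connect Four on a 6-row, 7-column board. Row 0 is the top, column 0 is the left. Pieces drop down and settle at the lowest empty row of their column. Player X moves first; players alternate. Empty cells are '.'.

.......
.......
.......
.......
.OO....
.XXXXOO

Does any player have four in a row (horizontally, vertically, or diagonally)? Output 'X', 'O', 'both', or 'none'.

X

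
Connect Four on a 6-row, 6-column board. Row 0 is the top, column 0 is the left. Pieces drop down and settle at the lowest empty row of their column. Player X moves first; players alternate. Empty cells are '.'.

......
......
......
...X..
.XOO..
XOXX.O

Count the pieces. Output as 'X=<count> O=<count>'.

X=5 O=4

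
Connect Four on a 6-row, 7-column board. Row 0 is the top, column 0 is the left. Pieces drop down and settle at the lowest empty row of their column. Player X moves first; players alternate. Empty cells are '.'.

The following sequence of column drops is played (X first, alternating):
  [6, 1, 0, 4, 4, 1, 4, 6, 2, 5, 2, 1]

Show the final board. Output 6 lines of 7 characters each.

Answer: .......
.......
.......
.O..X..
.OX.X.O
XOX.OOX

Derivation:
Move 1: X drops in col 6, lands at row 5
Move 2: O drops in col 1, lands at row 5
Move 3: X drops in col 0, lands at row 5
Move 4: O drops in col 4, lands at row 5
Move 5: X drops in col 4, lands at row 4
Move 6: O drops in col 1, lands at row 4
Move 7: X drops in col 4, lands at row 3
Move 8: O drops in col 6, lands at row 4
Move 9: X drops in col 2, lands at row 5
Move 10: O drops in col 5, lands at row 5
Move 11: X drops in col 2, lands at row 4
Move 12: O drops in col 1, lands at row 3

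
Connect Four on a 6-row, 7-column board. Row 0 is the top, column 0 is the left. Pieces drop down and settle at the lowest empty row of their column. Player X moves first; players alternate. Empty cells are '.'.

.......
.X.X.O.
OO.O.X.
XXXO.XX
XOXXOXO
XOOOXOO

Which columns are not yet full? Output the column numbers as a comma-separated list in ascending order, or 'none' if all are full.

Answer: 0,1,2,3,4,5,6

Derivation:
col 0: top cell = '.' → open
col 1: top cell = '.' → open
col 2: top cell = '.' → open
col 3: top cell = '.' → open
col 4: top cell = '.' → open
col 5: top cell = '.' → open
col 6: top cell = '.' → open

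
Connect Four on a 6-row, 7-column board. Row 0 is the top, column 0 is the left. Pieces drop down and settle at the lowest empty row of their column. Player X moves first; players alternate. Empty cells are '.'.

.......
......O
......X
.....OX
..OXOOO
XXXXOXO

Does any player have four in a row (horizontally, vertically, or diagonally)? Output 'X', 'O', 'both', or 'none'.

X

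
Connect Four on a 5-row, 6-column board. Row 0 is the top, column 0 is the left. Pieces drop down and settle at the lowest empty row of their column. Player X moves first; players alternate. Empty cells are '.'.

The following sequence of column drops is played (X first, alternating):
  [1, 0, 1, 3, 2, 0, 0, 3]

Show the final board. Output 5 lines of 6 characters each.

Answer: ......
......
X.....
OX.O..
OXXO..

Derivation:
Move 1: X drops in col 1, lands at row 4
Move 2: O drops in col 0, lands at row 4
Move 3: X drops in col 1, lands at row 3
Move 4: O drops in col 3, lands at row 4
Move 5: X drops in col 2, lands at row 4
Move 6: O drops in col 0, lands at row 3
Move 7: X drops in col 0, lands at row 2
Move 8: O drops in col 3, lands at row 3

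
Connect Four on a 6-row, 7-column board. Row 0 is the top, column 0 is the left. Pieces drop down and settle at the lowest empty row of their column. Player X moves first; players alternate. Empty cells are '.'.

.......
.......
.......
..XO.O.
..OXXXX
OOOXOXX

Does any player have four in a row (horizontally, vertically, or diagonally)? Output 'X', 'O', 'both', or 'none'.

X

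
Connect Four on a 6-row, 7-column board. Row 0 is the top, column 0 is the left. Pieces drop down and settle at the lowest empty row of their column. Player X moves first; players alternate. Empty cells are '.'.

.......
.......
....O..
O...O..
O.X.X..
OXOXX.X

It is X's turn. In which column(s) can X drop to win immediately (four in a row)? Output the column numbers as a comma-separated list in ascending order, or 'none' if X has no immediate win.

Answer: 5

Derivation:
col 0: drop X → no win
col 1: drop X → no win
col 2: drop X → no win
col 3: drop X → no win
col 4: drop X → no win
col 5: drop X → WIN!
col 6: drop X → no win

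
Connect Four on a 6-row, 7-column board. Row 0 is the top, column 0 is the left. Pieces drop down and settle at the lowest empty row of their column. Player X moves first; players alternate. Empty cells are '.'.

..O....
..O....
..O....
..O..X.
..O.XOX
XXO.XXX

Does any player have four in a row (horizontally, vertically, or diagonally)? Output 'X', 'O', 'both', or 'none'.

O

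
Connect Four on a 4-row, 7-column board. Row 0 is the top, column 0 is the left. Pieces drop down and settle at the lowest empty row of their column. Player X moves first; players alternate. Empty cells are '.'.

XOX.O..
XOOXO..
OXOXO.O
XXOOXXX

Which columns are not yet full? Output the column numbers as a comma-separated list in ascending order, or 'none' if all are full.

col 0: top cell = 'X' → FULL
col 1: top cell = 'O' → FULL
col 2: top cell = 'X' → FULL
col 3: top cell = '.' → open
col 4: top cell = 'O' → FULL
col 5: top cell = '.' → open
col 6: top cell = '.' → open

Answer: 3,5,6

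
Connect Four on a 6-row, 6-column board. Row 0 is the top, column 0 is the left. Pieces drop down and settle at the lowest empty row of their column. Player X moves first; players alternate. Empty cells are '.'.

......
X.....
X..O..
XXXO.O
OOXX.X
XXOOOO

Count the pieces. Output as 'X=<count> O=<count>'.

X=10 O=9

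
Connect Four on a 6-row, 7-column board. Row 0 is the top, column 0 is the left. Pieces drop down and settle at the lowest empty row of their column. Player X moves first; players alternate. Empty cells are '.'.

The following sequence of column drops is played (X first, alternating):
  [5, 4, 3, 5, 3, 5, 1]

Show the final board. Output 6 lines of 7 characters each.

Move 1: X drops in col 5, lands at row 5
Move 2: O drops in col 4, lands at row 5
Move 3: X drops in col 3, lands at row 5
Move 4: O drops in col 5, lands at row 4
Move 5: X drops in col 3, lands at row 4
Move 6: O drops in col 5, lands at row 3
Move 7: X drops in col 1, lands at row 5

Answer: .......
.......
.......
.....O.
...X.O.
.X.XOX.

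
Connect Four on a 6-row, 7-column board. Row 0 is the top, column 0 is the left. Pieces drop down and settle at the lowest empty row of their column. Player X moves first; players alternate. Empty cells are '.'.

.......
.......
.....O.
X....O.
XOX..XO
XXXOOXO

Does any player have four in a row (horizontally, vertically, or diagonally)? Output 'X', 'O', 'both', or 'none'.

none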